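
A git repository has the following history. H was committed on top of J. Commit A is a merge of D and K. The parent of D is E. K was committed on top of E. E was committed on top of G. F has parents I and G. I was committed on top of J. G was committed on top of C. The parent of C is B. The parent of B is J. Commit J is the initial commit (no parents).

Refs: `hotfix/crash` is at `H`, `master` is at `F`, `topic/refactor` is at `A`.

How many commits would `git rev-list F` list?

Walking parent pointers from F: reachable set = {B, C, F, G, I, J}.
That is 6 commits.

6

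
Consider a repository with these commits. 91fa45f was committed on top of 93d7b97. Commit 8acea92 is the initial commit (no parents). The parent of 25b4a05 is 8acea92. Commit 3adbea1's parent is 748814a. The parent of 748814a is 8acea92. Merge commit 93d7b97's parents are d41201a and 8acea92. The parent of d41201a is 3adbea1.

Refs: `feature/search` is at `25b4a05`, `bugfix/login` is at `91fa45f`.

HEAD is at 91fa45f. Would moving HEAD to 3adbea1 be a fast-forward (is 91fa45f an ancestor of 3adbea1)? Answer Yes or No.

A fast-forward from 91fa45f to 3adbea1 is possible iff 91fa45f is an ancestor of 3adbea1.
Ancestors of 3adbea1: {3adbea1, 748814a, 8acea92}.
91fa45f is not among them, so fast-forward is not possible.

No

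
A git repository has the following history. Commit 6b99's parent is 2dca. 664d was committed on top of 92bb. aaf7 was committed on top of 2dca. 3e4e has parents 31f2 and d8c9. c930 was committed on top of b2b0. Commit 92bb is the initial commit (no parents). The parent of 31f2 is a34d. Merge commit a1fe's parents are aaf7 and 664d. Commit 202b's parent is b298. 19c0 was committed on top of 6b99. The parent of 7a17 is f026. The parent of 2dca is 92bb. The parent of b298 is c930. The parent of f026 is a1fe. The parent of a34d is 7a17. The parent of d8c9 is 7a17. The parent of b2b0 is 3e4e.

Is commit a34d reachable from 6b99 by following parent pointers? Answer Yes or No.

No

Ancestors of 6b99: {2dca, 6b99, 92bb}.
a34d is not in that set, so it is not an ancestor of 6b99.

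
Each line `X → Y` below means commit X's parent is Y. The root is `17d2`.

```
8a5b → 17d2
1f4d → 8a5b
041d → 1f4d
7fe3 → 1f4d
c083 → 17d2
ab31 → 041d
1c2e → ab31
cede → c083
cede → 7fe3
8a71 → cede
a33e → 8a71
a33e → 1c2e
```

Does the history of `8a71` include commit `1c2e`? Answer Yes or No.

Ancestors of 8a71: {17d2, 1f4d, 7fe3, 8a5b, 8a71, c083, cede}.
1c2e is not in that set, so it is not an ancestor of 8a71.

No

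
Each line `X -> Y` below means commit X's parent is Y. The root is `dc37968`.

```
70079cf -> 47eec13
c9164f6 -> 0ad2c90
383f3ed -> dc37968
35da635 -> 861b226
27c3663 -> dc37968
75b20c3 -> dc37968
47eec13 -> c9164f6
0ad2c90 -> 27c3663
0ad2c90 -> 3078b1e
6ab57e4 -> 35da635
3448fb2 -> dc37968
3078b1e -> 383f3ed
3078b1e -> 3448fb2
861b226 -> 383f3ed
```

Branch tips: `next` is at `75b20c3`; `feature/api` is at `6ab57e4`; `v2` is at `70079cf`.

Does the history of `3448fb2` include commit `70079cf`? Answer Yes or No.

Ancestors of 3448fb2: {3448fb2, dc37968}.
70079cf is not in that set, so it is not an ancestor of 3448fb2.

No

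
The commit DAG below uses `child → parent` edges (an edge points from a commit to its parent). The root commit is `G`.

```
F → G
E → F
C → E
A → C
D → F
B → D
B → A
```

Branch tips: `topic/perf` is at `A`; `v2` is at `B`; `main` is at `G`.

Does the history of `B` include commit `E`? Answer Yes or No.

Ancestors of B (commits reachable by following parents): {A, B, C, D, E, F, G}.
E is in that set, so it is an ancestor of B.

Yes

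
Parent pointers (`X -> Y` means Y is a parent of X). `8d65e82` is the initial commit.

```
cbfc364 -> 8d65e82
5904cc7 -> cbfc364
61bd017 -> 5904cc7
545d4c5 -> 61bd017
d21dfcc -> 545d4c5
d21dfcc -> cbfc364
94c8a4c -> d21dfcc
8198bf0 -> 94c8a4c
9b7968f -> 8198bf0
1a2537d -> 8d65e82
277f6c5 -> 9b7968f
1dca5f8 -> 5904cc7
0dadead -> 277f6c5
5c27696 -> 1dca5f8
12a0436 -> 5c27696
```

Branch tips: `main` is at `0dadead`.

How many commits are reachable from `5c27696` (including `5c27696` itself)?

Walking parent pointers from 5c27696: reachable set = {1dca5f8, 5904cc7, 5c27696, 8d65e82, cbfc364}.
That is 5 commits.

5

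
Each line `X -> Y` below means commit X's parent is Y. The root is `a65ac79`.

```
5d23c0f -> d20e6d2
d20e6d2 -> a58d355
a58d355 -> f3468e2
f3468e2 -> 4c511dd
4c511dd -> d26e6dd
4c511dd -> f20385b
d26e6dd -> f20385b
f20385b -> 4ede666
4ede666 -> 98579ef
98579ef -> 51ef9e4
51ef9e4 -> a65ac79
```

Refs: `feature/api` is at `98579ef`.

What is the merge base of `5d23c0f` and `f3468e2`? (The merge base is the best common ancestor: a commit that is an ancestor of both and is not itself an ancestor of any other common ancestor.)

Ancestors of 5d23c0f: {4c511dd, 4ede666, 51ef9e4, 5d23c0f, 98579ef, a58d355, a65ac79, d20e6d2, d26e6dd, f20385b, f3468e2}.
Ancestors of f3468e2: {4c511dd, 4ede666, 51ef9e4, 98579ef, a65ac79, d26e6dd, f20385b, f3468e2}.
Common ancestors: {4c511dd, 4ede666, 51ef9e4, 98579ef, a65ac79, d26e6dd, f20385b, f3468e2}.
Among these, f3468e2 is not an ancestor of any other common ancestor — it is the merge base.

f3468e2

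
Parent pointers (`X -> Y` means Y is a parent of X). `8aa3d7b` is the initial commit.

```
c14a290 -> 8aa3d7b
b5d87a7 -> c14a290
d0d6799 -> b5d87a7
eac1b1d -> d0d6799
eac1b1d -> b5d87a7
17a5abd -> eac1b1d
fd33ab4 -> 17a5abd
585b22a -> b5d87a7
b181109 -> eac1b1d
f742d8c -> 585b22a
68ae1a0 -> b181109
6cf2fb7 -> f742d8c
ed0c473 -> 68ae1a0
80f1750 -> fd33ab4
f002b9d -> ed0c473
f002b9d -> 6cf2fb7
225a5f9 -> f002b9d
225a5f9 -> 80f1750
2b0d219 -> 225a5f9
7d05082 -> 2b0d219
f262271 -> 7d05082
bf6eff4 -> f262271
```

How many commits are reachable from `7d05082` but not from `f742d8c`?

Reachable from 7d05082: {17a5abd, 225a5f9, 2b0d219, 585b22a, 68ae1a0, 6cf2fb7, 7d05082, 80f1750, 8aa3d7b, b181109, b5d87a7, c14a290, d0d6799, eac1b1d, ed0c473, f002b9d, f742d8c, fd33ab4}.
Reachable from f742d8c: {585b22a, 8aa3d7b, b5d87a7, c14a290, f742d8c}.
In 7d05082's history but not f742d8c's: {17a5abd, 225a5f9, 2b0d219, 68ae1a0, 6cf2fb7, 7d05082, 80f1750, b181109, d0d6799, eac1b1d, ed0c473, f002b9d, fd33ab4} — 13 commits.

13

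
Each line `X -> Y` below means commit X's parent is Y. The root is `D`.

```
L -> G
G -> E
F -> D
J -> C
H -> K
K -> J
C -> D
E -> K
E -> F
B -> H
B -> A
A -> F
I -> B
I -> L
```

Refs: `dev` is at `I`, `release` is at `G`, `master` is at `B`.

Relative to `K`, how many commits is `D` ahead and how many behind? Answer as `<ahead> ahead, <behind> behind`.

0 ahead, 3 behind

Reachable from D: {D}.
Reachable from K: {C, D, J, K}.
Only in D's history (ahead): {} — 0.
Only in K's history (behind): {C, J, K} — 3.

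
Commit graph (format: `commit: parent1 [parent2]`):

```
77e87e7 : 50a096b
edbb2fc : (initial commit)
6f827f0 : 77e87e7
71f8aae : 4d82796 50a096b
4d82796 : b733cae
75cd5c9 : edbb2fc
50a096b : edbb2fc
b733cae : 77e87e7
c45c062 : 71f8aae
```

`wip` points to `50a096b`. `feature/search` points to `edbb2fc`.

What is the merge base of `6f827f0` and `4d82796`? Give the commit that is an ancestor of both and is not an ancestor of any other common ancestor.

77e87e7

Ancestors of 6f827f0: {50a096b, 6f827f0, 77e87e7, edbb2fc}.
Ancestors of 4d82796: {4d82796, 50a096b, 77e87e7, b733cae, edbb2fc}.
Common ancestors: {50a096b, 77e87e7, edbb2fc}.
Among these, 77e87e7 is not an ancestor of any other common ancestor — it is the merge base.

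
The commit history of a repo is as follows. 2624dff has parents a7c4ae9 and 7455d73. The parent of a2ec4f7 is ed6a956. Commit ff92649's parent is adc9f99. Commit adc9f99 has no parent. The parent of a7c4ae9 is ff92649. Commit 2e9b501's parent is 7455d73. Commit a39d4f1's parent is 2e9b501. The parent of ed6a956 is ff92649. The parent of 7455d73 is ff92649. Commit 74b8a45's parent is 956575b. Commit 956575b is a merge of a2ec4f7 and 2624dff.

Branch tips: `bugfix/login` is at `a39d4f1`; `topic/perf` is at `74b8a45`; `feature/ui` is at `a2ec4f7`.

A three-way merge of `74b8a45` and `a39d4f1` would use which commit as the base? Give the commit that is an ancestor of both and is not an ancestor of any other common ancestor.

7455d73

Ancestors of 74b8a45: {2624dff, 7455d73, 74b8a45, 956575b, a2ec4f7, a7c4ae9, adc9f99, ed6a956, ff92649}.
Ancestors of a39d4f1: {2e9b501, 7455d73, a39d4f1, adc9f99, ff92649}.
Common ancestors: {7455d73, adc9f99, ff92649}.
Among these, 7455d73 is not an ancestor of any other common ancestor — it is the merge base.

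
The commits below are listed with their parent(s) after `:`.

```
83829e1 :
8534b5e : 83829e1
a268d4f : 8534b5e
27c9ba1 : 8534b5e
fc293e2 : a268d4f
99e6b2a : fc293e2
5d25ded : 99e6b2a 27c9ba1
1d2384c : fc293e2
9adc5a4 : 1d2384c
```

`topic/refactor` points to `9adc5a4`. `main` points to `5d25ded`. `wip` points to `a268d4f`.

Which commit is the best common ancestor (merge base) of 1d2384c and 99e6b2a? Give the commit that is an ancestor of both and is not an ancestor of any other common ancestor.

fc293e2

Ancestors of 1d2384c: {1d2384c, 83829e1, 8534b5e, a268d4f, fc293e2}.
Ancestors of 99e6b2a: {83829e1, 8534b5e, 99e6b2a, a268d4f, fc293e2}.
Common ancestors: {83829e1, 8534b5e, a268d4f, fc293e2}.
Among these, fc293e2 is not an ancestor of any other common ancestor — it is the merge base.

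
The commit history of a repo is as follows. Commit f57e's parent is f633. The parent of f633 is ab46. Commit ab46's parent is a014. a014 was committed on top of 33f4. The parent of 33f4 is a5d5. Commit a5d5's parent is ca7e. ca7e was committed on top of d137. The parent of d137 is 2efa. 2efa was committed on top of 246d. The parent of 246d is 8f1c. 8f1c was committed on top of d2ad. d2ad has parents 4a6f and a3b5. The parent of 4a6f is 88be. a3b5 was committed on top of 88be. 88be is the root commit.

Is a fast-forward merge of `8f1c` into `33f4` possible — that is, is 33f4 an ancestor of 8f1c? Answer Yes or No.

No

A fast-forward from 33f4 to 8f1c is possible iff 33f4 is an ancestor of 8f1c.
Ancestors of 8f1c: {4a6f, 88be, 8f1c, a3b5, d2ad}.
33f4 is not among them, so fast-forward is not possible.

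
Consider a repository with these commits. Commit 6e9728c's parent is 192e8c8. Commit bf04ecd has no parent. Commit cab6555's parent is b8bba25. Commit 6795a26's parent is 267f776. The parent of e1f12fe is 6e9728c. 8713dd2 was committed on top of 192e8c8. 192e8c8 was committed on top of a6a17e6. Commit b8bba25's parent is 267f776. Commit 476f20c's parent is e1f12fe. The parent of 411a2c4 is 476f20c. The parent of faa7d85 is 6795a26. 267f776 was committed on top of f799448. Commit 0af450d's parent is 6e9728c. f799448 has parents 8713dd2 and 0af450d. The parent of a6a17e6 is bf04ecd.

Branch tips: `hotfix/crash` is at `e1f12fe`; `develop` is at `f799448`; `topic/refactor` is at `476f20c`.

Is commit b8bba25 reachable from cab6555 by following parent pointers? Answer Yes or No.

Yes

Ancestors of cab6555 (commits reachable by following parents): {0af450d, 192e8c8, 267f776, 6e9728c, 8713dd2, a6a17e6, b8bba25, bf04ecd, cab6555, f799448}.
b8bba25 is in that set, so it is an ancestor of cab6555.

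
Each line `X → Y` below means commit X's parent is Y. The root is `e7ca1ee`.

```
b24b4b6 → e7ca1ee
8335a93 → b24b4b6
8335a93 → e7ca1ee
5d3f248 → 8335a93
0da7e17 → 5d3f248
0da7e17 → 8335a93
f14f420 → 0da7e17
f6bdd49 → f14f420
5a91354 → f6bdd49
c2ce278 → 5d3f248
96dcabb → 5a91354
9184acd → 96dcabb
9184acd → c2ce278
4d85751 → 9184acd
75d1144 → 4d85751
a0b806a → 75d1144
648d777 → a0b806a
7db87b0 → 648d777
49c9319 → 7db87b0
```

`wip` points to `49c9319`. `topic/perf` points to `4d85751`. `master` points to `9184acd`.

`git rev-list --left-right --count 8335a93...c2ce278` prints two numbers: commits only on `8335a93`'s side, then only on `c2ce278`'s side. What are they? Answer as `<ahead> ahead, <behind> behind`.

0 ahead, 2 behind

Reachable from 8335a93: {8335a93, b24b4b6, e7ca1ee}.
Reachable from c2ce278: {5d3f248, 8335a93, b24b4b6, c2ce278, e7ca1ee}.
Only in 8335a93's history (ahead): {} — 0.
Only in c2ce278's history (behind): {5d3f248, c2ce278} — 2.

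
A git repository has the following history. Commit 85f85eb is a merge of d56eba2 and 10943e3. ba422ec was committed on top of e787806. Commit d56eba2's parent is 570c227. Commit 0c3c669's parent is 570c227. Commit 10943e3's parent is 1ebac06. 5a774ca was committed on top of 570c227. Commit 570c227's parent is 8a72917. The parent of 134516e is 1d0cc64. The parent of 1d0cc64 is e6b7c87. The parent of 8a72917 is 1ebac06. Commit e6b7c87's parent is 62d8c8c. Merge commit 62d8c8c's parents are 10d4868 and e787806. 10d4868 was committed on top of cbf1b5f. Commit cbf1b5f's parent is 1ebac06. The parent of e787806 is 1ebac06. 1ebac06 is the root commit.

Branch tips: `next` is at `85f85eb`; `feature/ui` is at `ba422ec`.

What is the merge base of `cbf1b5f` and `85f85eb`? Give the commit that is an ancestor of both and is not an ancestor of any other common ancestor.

Ancestors of cbf1b5f: {1ebac06, cbf1b5f}.
Ancestors of 85f85eb: {10943e3, 1ebac06, 570c227, 85f85eb, 8a72917, d56eba2}.
Common ancestors: {1ebac06}.
The only common ancestor is 1ebac06, so it is the merge base.

1ebac06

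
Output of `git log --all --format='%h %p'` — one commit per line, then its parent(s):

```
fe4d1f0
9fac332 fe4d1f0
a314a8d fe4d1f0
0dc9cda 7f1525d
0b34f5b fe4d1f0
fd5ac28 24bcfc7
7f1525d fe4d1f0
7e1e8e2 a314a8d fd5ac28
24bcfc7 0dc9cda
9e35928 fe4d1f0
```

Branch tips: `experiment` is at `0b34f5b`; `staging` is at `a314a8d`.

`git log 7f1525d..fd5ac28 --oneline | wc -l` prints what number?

3

Reachable from fd5ac28: {0dc9cda, 24bcfc7, 7f1525d, fd5ac28, fe4d1f0}.
Reachable from 7f1525d: {7f1525d, fe4d1f0}.
In fd5ac28's history but not 7f1525d's: {0dc9cda, 24bcfc7, fd5ac28} — 3 commits.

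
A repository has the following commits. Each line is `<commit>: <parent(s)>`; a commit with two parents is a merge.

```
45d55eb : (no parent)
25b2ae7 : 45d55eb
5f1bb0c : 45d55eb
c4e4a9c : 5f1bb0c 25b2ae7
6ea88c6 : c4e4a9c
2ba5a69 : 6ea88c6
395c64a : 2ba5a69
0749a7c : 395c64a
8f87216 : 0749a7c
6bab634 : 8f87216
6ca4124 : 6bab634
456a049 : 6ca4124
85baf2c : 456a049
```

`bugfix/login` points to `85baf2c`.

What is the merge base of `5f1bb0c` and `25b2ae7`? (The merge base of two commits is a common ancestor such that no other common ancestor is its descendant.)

45d55eb

Ancestors of 5f1bb0c: {45d55eb, 5f1bb0c}.
Ancestors of 25b2ae7: {25b2ae7, 45d55eb}.
Common ancestors: {45d55eb}.
The only common ancestor is 45d55eb, so it is the merge base.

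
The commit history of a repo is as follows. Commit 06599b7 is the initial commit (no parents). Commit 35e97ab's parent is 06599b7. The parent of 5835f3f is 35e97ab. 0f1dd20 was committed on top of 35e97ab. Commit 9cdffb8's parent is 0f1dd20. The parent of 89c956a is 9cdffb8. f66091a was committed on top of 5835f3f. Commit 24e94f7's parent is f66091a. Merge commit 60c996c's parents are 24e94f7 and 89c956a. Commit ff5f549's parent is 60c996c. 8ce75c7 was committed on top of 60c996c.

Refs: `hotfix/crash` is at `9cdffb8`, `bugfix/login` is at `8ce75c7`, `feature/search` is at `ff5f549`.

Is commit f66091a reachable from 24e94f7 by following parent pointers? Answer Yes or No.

Yes

Ancestors of 24e94f7 (commits reachable by following parents): {06599b7, 24e94f7, 35e97ab, 5835f3f, f66091a}.
f66091a is in that set, so it is an ancestor of 24e94f7.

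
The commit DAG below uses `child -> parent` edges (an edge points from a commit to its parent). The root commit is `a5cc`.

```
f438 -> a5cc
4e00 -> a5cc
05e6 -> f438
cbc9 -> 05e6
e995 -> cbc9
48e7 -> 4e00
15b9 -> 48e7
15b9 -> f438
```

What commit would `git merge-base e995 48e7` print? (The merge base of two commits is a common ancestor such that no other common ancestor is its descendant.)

a5cc

Ancestors of e995: {05e6, a5cc, cbc9, e995, f438}.
Ancestors of 48e7: {48e7, 4e00, a5cc}.
Common ancestors: {a5cc}.
The only common ancestor is a5cc, so it is the merge base.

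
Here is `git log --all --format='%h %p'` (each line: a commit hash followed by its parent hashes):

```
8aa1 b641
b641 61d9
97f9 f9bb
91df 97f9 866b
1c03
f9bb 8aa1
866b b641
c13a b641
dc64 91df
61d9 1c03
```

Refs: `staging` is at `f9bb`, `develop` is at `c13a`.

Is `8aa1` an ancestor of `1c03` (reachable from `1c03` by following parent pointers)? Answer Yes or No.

Ancestors of 1c03: {1c03}.
8aa1 is not in that set, so it is not an ancestor of 1c03.

No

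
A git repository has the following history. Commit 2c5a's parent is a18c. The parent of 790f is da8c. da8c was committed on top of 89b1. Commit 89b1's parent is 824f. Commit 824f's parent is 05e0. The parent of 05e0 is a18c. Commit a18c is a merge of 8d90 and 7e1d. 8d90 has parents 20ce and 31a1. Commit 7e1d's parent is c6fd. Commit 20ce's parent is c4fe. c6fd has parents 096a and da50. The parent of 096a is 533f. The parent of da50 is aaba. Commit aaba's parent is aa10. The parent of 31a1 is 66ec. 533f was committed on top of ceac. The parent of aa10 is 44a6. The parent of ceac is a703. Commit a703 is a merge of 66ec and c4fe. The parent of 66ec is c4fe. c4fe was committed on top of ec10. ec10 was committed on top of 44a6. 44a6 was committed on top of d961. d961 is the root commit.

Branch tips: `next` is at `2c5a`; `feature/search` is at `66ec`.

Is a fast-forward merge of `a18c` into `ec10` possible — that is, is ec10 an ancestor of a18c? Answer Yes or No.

Yes

A fast-forward from ec10 to a18c is possible iff ec10 is an ancestor of a18c.
Ancestors of a18c: {096a, 20ce, 31a1, 44a6, 533f, 66ec, 7e1d, 8d90, a18c, a703, aa10, aaba, c4fe, c6fd, ceac, d961, da50, ec10}.
ec10 is among them, so fast-forward is possible.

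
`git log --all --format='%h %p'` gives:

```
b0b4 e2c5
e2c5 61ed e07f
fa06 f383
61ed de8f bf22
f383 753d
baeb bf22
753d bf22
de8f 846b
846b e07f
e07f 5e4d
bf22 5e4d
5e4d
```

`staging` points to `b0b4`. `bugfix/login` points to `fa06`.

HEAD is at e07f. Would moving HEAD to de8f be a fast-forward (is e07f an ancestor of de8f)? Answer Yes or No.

A fast-forward from e07f to de8f is possible iff e07f is an ancestor of de8f.
Ancestors of de8f: {5e4d, 846b, de8f, e07f}.
e07f is among them, so fast-forward is possible.

Yes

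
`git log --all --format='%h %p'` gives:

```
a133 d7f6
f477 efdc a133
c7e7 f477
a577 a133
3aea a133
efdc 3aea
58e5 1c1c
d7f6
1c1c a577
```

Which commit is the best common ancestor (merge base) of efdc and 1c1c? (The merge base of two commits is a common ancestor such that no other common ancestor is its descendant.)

a133

Ancestors of efdc: {3aea, a133, d7f6, efdc}.
Ancestors of 1c1c: {1c1c, a133, a577, d7f6}.
Common ancestors: {a133, d7f6}.
Among these, a133 is not an ancestor of any other common ancestor — it is the merge base.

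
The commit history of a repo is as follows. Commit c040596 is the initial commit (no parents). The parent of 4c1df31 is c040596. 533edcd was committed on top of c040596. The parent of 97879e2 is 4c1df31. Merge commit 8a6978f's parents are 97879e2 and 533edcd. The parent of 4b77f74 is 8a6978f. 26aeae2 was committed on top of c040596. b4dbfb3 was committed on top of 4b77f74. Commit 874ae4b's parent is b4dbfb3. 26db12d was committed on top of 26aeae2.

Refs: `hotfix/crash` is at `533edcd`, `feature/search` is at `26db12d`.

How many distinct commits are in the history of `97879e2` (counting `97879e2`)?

Walking parent pointers from 97879e2: reachable set = {4c1df31, 97879e2, c040596}.
That is 3 commits.

3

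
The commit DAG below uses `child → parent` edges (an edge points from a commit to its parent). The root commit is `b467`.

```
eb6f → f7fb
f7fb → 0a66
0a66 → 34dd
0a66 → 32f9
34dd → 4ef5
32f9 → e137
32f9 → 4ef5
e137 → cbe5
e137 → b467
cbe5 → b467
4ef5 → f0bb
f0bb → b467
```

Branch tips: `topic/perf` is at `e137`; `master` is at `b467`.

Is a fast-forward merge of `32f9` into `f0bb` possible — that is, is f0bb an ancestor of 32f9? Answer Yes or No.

Yes

A fast-forward from f0bb to 32f9 is possible iff f0bb is an ancestor of 32f9.
Ancestors of 32f9: {32f9, 4ef5, b467, cbe5, e137, f0bb}.
f0bb is among them, so fast-forward is possible.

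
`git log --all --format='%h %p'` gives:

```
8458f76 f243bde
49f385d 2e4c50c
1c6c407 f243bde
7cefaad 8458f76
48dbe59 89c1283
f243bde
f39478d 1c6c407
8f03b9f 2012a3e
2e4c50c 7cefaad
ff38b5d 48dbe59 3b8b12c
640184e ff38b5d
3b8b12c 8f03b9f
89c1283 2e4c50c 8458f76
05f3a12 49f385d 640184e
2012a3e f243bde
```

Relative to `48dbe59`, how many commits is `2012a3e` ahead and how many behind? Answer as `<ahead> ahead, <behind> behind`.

Reachable from 2012a3e: {2012a3e, f243bde}.
Reachable from 48dbe59: {2e4c50c, 48dbe59, 7cefaad, 8458f76, 89c1283, f243bde}.
Only in 2012a3e's history (ahead): {2012a3e} — 1.
Only in 48dbe59's history (behind): {2e4c50c, 48dbe59, 7cefaad, 8458f76, 89c1283} — 5.

1 ahead, 5 behind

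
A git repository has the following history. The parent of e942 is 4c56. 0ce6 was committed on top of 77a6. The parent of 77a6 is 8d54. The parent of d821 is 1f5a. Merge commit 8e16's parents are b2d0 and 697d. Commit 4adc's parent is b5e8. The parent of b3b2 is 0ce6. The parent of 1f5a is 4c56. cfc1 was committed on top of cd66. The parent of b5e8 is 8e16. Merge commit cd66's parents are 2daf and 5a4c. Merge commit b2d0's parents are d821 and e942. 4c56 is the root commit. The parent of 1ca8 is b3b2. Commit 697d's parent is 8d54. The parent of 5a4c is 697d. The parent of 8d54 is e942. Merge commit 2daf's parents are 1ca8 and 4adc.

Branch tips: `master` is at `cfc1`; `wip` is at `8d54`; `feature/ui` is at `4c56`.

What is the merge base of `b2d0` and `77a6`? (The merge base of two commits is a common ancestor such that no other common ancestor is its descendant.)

e942

Ancestors of b2d0: {1f5a, 4c56, b2d0, d821, e942}.
Ancestors of 77a6: {4c56, 77a6, 8d54, e942}.
Common ancestors: {4c56, e942}.
Among these, e942 is not an ancestor of any other common ancestor — it is the merge base.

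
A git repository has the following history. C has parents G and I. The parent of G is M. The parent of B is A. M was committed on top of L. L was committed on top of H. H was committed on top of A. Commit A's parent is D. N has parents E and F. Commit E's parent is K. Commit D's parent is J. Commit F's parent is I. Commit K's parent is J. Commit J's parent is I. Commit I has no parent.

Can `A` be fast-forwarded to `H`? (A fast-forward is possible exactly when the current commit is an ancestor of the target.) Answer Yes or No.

A fast-forward from A to H is possible iff A is an ancestor of H.
Ancestors of H: {A, D, H, I, J}.
A is among them, so fast-forward is possible.

Yes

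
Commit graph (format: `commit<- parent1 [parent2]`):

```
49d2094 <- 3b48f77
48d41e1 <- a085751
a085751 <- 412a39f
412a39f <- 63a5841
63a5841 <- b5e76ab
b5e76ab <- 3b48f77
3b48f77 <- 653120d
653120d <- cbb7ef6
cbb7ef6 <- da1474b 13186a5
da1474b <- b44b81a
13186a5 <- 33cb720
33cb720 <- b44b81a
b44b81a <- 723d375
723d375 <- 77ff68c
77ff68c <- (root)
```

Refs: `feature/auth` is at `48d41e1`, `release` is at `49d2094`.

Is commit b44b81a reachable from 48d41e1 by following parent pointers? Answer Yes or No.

Yes

Ancestors of 48d41e1 (commits reachable by following parents): {13186a5, 33cb720, 3b48f77, 412a39f, 48d41e1, 63a5841, 653120d, 723d375, 77ff68c, a085751, b44b81a, b5e76ab, cbb7ef6, da1474b}.
b44b81a is in that set, so it is an ancestor of 48d41e1.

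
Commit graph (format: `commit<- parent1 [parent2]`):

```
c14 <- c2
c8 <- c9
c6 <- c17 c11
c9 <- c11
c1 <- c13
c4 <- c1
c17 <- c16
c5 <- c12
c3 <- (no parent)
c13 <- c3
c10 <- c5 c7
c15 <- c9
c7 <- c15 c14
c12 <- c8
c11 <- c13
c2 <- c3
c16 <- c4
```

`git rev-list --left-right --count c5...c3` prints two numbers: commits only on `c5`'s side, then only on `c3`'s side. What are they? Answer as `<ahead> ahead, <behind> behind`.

6 ahead, 0 behind

Reachable from c5: {c11, c12, c13, c3, c5, c8, c9}.
Reachable from c3: {c3}.
Only in c5's history (ahead): {c11, c12, c13, c5, c8, c9} — 6.
Only in c3's history (behind): {} — 0.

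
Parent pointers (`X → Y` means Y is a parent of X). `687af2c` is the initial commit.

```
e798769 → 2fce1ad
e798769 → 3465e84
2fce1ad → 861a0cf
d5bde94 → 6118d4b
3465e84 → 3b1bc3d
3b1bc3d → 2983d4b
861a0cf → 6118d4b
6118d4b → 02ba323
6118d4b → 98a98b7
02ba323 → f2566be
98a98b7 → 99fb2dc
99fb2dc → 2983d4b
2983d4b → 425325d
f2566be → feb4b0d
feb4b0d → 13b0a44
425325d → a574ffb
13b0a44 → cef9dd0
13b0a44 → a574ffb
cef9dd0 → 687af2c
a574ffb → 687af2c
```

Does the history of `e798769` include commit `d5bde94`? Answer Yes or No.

No

Ancestors of e798769: {02ba323, 13b0a44, 2983d4b, 2fce1ad, 3465e84, 3b1bc3d, 425325d, 6118d4b, 687af2c, 861a0cf, 98a98b7, 99fb2dc, a574ffb, cef9dd0, e798769, f2566be, feb4b0d}.
d5bde94 is not in that set, so it is not an ancestor of e798769.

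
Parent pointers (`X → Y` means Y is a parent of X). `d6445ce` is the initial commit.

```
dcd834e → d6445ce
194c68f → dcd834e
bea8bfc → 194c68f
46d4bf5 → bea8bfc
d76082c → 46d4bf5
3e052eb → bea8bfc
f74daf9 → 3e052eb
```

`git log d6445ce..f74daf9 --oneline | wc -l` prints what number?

5

Reachable from f74daf9: {194c68f, 3e052eb, bea8bfc, d6445ce, dcd834e, f74daf9}.
Reachable from d6445ce: {d6445ce}.
In f74daf9's history but not d6445ce's: {194c68f, 3e052eb, bea8bfc, dcd834e, f74daf9} — 5 commits.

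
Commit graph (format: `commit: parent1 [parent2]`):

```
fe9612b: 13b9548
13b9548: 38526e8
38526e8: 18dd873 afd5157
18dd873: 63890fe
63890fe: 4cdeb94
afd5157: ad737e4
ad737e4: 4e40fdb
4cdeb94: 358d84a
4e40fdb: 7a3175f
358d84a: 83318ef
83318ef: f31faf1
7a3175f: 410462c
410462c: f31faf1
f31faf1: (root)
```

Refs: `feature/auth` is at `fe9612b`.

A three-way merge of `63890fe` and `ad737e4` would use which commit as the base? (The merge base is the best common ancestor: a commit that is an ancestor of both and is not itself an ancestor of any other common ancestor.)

Ancestors of 63890fe: {358d84a, 4cdeb94, 63890fe, 83318ef, f31faf1}.
Ancestors of ad737e4: {410462c, 4e40fdb, 7a3175f, ad737e4, f31faf1}.
Common ancestors: {f31faf1}.
The only common ancestor is f31faf1, so it is the merge base.

f31faf1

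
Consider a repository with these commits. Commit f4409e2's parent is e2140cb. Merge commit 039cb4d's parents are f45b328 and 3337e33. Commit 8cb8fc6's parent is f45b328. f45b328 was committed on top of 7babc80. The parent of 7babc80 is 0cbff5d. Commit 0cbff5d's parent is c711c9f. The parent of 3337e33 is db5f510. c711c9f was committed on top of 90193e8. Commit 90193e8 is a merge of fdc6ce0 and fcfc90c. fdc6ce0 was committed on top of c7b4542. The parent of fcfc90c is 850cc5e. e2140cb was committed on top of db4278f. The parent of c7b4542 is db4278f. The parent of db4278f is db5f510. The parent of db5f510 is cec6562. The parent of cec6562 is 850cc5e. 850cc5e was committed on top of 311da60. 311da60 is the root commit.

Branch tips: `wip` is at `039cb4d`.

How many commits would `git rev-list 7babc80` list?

12

Walking parent pointers from 7babc80: reachable set = {0cbff5d, 311da60, 7babc80, 850cc5e, 90193e8, c711c9f, c7b4542, cec6562, db4278f, db5f510, fcfc90c, fdc6ce0}.
That is 12 commits.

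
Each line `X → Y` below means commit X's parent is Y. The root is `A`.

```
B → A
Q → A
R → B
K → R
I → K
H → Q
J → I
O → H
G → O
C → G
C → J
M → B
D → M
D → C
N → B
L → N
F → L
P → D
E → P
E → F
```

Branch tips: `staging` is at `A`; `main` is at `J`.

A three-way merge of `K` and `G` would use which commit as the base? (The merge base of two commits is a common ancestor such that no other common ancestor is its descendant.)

A

Ancestors of K: {A, B, K, R}.
Ancestors of G: {A, G, H, O, Q}.
Common ancestors: {A}.
The only common ancestor is A, so it is the merge base.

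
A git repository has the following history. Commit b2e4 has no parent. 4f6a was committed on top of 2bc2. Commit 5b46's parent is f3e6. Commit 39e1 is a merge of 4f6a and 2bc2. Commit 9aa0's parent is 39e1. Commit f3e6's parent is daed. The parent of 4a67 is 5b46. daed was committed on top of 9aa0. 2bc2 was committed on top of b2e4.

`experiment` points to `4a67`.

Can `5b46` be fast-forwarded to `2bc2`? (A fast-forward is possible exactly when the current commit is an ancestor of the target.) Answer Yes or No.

A fast-forward from 5b46 to 2bc2 is possible iff 5b46 is an ancestor of 2bc2.
Ancestors of 2bc2: {2bc2, b2e4}.
5b46 is not among them, so fast-forward is not possible.

No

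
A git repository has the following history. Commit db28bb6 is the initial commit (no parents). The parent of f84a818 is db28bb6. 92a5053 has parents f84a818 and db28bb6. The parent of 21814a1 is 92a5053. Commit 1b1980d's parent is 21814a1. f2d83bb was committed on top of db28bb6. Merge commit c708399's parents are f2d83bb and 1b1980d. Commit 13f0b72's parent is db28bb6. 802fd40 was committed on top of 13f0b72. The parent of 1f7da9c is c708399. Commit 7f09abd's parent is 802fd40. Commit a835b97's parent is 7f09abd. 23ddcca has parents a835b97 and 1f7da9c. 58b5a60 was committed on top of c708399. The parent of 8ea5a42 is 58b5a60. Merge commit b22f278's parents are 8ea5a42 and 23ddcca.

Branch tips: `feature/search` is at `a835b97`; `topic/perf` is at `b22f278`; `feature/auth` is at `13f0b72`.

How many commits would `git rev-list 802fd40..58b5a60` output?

Reachable from 58b5a60: {1b1980d, 21814a1, 58b5a60, 92a5053, c708399, db28bb6, f2d83bb, f84a818}.
Reachable from 802fd40: {13f0b72, 802fd40, db28bb6}.
In 58b5a60's history but not 802fd40's: {1b1980d, 21814a1, 58b5a60, 92a5053, c708399, f2d83bb, f84a818} — 7 commits.

7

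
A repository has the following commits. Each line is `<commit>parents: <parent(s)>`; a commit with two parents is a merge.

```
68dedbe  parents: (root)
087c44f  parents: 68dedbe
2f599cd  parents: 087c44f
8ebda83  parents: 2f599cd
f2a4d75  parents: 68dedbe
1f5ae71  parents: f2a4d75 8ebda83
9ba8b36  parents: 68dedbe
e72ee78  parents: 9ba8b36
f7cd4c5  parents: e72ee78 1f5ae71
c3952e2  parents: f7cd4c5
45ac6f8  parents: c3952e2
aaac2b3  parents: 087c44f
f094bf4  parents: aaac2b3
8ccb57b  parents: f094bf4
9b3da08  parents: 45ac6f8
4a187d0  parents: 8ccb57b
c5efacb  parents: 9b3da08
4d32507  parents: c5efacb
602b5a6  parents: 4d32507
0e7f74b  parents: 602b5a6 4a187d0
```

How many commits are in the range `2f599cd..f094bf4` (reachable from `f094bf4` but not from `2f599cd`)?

2

Reachable from f094bf4: {087c44f, 68dedbe, aaac2b3, f094bf4}.
Reachable from 2f599cd: {087c44f, 2f599cd, 68dedbe}.
In f094bf4's history but not 2f599cd's: {aaac2b3, f094bf4} — 2 commits.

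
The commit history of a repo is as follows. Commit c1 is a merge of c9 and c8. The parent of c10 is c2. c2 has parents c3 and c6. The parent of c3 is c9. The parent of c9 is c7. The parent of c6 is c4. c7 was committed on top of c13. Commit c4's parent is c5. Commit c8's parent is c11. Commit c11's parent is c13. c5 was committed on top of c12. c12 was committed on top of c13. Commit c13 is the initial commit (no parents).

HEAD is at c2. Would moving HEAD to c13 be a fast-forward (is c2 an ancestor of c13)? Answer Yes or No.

No

A fast-forward from c2 to c13 is possible iff c2 is an ancestor of c13.
Ancestors of c13: {c13}.
c2 is not among them, so fast-forward is not possible.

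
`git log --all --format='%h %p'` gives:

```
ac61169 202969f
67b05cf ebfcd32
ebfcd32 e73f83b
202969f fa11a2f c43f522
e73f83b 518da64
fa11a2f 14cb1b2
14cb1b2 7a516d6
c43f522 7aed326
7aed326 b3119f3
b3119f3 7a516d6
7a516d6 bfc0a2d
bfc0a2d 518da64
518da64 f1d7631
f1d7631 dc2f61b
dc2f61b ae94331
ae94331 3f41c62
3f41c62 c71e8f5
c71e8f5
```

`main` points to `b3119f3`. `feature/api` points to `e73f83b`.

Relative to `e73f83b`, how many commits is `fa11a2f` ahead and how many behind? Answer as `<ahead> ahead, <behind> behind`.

Reachable from fa11a2f: {14cb1b2, 3f41c62, 518da64, 7a516d6, ae94331, bfc0a2d, c71e8f5, dc2f61b, f1d7631, fa11a2f}.
Reachable from e73f83b: {3f41c62, 518da64, ae94331, c71e8f5, dc2f61b, e73f83b, f1d7631}.
Only in fa11a2f's history (ahead): {14cb1b2, 7a516d6, bfc0a2d, fa11a2f} — 4.
Only in e73f83b's history (behind): {e73f83b} — 1.

4 ahead, 1 behind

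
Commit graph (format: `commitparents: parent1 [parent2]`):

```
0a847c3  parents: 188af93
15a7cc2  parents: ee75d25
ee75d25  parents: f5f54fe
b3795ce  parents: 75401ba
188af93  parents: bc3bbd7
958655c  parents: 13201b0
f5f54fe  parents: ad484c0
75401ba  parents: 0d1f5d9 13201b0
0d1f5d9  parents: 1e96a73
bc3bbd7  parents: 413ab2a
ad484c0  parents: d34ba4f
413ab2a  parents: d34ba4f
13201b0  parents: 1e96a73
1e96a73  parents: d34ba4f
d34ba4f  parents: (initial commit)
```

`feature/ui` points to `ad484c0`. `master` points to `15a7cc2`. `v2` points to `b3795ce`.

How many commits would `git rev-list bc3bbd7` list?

Walking parent pointers from bc3bbd7: reachable set = {413ab2a, bc3bbd7, d34ba4f}.
That is 3 commits.

3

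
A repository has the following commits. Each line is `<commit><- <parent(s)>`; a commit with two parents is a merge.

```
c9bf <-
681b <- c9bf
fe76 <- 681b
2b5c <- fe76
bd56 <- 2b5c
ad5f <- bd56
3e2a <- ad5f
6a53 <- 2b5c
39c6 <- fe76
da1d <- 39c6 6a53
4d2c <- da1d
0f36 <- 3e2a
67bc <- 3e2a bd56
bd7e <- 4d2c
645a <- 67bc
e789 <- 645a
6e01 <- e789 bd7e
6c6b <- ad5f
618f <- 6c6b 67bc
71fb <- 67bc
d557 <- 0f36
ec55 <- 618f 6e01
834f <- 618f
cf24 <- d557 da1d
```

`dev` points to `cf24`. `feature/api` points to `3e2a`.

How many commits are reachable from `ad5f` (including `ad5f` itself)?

Walking parent pointers from ad5f: reachable set = {2b5c, 681b, ad5f, bd56, c9bf, fe76}.
That is 6 commits.

6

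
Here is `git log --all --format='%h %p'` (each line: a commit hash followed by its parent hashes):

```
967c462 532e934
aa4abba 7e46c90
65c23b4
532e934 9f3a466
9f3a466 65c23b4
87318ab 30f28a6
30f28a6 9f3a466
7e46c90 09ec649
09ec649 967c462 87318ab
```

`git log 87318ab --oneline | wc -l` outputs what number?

Walking parent pointers from 87318ab: reachable set = {30f28a6, 65c23b4, 87318ab, 9f3a466}.
That is 4 commits.

4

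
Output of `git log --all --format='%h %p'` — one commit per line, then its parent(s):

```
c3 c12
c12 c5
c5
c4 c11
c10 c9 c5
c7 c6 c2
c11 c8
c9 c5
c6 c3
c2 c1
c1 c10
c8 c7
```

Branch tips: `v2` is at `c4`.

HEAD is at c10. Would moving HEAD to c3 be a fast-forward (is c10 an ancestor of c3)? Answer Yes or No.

A fast-forward from c10 to c3 is possible iff c10 is an ancestor of c3.
Ancestors of c3: {c12, c3, c5}.
c10 is not among them, so fast-forward is not possible.

No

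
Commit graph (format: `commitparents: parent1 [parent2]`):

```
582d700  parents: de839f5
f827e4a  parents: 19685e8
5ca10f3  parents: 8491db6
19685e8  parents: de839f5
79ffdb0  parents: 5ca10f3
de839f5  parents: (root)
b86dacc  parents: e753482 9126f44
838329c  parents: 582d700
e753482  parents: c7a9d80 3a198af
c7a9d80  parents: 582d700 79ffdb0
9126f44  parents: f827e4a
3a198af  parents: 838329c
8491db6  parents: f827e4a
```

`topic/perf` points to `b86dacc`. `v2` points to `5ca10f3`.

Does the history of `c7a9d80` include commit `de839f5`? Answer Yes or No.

Ancestors of c7a9d80 (commits reachable by following parents): {19685e8, 582d700, 5ca10f3, 79ffdb0, 8491db6, c7a9d80, de839f5, f827e4a}.
de839f5 is in that set, so it is an ancestor of c7a9d80.

Yes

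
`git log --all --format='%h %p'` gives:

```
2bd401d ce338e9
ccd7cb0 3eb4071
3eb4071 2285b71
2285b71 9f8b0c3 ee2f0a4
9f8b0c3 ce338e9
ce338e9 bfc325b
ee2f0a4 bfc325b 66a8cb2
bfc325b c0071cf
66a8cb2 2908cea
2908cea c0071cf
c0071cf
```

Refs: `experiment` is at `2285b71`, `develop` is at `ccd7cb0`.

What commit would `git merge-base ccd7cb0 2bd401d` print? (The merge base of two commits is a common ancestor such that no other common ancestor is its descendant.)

Ancestors of ccd7cb0: {2285b71, 2908cea, 3eb4071, 66a8cb2, 9f8b0c3, bfc325b, c0071cf, ccd7cb0, ce338e9, ee2f0a4}.
Ancestors of 2bd401d: {2bd401d, bfc325b, c0071cf, ce338e9}.
Common ancestors: {bfc325b, c0071cf, ce338e9}.
Among these, ce338e9 is not an ancestor of any other common ancestor — it is the merge base.

ce338e9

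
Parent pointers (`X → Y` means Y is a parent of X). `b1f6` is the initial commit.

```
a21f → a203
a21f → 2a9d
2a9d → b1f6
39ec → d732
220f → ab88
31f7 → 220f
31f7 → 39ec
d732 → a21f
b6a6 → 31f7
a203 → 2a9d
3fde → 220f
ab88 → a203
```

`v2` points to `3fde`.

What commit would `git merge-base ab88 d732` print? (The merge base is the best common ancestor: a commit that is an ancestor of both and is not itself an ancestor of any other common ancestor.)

a203

Ancestors of ab88: {2a9d, a203, ab88, b1f6}.
Ancestors of d732: {2a9d, a203, a21f, b1f6, d732}.
Common ancestors: {2a9d, a203, b1f6}.
Among these, a203 is not an ancestor of any other common ancestor — it is the merge base.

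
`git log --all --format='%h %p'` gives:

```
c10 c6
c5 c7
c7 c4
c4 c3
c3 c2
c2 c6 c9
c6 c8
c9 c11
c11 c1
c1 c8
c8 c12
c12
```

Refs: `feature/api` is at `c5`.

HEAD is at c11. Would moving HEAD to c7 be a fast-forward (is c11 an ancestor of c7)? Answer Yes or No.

Yes

A fast-forward from c11 to c7 is possible iff c11 is an ancestor of c7.
Ancestors of c7: {c1, c11, c12, c2, c3, c4, c6, c7, c8, c9}.
c11 is among them, so fast-forward is possible.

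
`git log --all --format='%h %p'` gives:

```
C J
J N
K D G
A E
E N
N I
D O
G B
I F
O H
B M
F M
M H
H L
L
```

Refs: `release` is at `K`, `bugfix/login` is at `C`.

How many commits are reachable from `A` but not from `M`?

5

Reachable from A: {A, E, F, H, I, L, M, N}.
Reachable from M: {H, L, M}.
In A's history but not M's: {A, E, F, I, N} — 5 commits.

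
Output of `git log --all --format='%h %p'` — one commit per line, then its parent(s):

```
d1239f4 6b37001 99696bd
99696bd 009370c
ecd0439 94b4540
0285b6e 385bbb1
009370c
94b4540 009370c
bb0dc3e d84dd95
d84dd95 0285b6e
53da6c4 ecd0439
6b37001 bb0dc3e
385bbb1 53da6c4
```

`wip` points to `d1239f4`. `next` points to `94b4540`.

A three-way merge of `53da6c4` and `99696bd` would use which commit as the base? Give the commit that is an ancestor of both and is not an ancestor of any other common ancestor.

009370c

Ancestors of 53da6c4: {009370c, 53da6c4, 94b4540, ecd0439}.
Ancestors of 99696bd: {009370c, 99696bd}.
Common ancestors: {009370c}.
The only common ancestor is 009370c, so it is the merge base.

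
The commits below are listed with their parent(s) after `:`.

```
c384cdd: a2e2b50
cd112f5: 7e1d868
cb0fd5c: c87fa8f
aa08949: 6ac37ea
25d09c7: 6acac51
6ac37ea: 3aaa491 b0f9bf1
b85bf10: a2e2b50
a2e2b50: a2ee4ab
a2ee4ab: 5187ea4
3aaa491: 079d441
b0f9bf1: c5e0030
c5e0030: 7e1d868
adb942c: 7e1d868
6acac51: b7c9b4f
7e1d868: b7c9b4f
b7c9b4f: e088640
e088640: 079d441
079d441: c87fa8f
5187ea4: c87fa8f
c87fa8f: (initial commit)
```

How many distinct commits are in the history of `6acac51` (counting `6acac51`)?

5

Walking parent pointers from 6acac51: reachable set = {079d441, 6acac51, b7c9b4f, c87fa8f, e088640}.
That is 5 commits.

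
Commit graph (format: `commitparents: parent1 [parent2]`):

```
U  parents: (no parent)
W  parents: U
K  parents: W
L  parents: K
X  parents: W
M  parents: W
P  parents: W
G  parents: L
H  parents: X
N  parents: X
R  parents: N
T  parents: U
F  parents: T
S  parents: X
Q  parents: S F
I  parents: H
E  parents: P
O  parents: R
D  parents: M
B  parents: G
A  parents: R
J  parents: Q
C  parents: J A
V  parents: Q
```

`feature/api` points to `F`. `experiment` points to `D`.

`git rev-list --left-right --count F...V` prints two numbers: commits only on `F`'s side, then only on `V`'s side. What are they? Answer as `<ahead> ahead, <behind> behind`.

Reachable from F: {F, T, U}.
Reachable from V: {F, Q, S, T, U, V, W, X}.
Only in F's history (ahead): {} — 0.
Only in V's history (behind): {Q, S, V, W, X} — 5.

0 ahead, 5 behind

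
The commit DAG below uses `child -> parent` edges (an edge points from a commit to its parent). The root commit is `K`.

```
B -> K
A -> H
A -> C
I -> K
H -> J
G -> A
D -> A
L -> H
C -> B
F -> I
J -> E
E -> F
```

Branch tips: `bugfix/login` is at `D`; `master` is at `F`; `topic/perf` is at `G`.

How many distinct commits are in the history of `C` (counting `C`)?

3

Walking parent pointers from C: reachable set = {B, C, K}.
That is 3 commits.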